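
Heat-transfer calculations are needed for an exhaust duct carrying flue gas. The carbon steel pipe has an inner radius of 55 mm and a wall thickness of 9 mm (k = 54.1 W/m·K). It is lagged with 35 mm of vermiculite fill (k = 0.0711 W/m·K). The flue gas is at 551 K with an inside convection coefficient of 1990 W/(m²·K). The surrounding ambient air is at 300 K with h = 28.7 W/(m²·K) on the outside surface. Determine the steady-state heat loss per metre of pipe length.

For a radial system each layer contributes R = ln(r_out/r_in)/(2πkL); films add R = 1/(hA).
R_inner film = 1/(h_i·2πr₁L) = 1/(1990×2π×0.055×1) = 0.001454 K/W
R_carbon steel pipe wall = ln(64/55)/(2π×54.1×1) = 4.458×10^-4 K/W
R_vermiculite fill = ln(99/64)/(2π×0.0711×1) = 0.9765 K/W
R_outer film = 1/(h_o·2πr_oL) = 1/(28.7×2π×0.099×1) = 0.05601 K/W
R_total = 1.034 K/W
Q = ΔT/R_total = 251/1.034

q′ ≈ 243 W/m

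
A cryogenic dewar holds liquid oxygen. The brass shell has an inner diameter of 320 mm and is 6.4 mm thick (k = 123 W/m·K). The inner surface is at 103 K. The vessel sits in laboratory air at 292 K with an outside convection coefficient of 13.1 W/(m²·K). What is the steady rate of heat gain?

Radial (spherical) resistances in series:
R_brass shell = (1/0.16 − 1/0.1664)/(4π×123) = 1.555×10^-4 K/W
R_outer film = 1/(h·4πr_o²) = 1/(13.1×4π×0.1664²) = 0.2194 K/W
R_total = 0.2195 K/W
Q = ΔT/R_total = 189/0.2195

Q ≈ 861 W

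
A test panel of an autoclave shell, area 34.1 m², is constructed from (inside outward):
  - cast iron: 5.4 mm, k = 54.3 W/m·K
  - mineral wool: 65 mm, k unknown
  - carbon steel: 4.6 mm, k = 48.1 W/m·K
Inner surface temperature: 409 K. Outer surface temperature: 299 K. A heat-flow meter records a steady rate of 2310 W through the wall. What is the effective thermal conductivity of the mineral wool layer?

k ≈ 0.04 W/(m·K)

Model the wall as resistances in series:
R_cast iron = L/(kA) = 0.0054/(54.3×34.1) = 2.916×10^-6 K/W
R_carbon steel = L/(kA) = 0.0046/(48.1×34.1) = 2.805×10^-6 K/W
Sum of known resistances R_other = 5.721×10^-6 K/W
Total R = ΔT/Q = 110/2310 = 0.04762 K/W
R_mineral wool = R_total − R_other = 0.04761 K/W
k = L/(R·A) = 0.065/(0.04761×34.1)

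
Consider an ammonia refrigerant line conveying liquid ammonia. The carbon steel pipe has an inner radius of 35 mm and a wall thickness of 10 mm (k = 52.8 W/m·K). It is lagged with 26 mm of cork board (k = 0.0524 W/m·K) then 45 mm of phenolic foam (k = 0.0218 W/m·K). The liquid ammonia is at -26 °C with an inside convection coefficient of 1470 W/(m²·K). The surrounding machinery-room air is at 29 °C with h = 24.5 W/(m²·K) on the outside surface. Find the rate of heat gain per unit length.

Cylindrical conduction, so R = ln(r₂/r₁)/(2πkL) per layer, in series:
R_inner film = 1/(h_i·2πr₁L) = 1/(1470×2π×0.035×1) = 0.003093 K/W
R_carbon steel pipe wall = ln(45/35)/(2π×52.8×1) = 7.575×10^-4 K/W
R_cork board = ln(71/45)/(2π×0.0524×1) = 1.385 K/W
R_phenolic foam = ln(116/71)/(2π×0.0218×1) = 3.584 K/W
R_outer film = 1/(h_o·2πr_oL) = 1/(24.5×2π×0.116×1) = 0.056 K/W
R_total = 5.029 K/W
Q = ΔT/R_total = 55/5.029

q′ ≈ 10.9 W/m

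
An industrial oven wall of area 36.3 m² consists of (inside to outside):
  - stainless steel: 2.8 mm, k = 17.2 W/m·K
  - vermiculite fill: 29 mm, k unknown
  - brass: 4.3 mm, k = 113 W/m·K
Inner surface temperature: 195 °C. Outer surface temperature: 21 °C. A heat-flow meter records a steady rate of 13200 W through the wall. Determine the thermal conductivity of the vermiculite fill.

k ≈ 0.0606 W/(m·K)

Series thermal resistances:
R_stainless steel = L/(kA) = 0.0028/(17.2×36.3) = 4.485×10^-6 K/W
R_brass = L/(kA) = 0.0043/(113×36.3) = 1.048×10^-6 K/W
Sum of known resistances R_other = 5.533×10^-6 K/W
Total R = ΔT/Q = 174/13200 = 0.01318 K/W
R_vermiculite fill = R_total − R_other = 0.01318 K/W
k = L/(R·A) = 0.029/(0.01318×36.3)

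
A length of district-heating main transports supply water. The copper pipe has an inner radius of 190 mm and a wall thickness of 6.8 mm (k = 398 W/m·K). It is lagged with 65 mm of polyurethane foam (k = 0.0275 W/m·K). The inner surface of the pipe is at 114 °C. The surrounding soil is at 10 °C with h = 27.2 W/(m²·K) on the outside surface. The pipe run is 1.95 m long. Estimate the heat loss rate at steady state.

Treating each annulus and film as a series resistance:
R_copper pipe wall = ln(196.8/190)/(2π×398×1.95) = 7.211×10^-6 K/W
R_polyurethane foam = ln(261.8/196.8)/(2π×0.0275×1.95) = 0.847 K/W
R_outer film = 1/(h_o·2πr_oL) = 1/(27.2×2π×0.2618×1.95) = 0.01146 K/W
R_total = 0.8585 K/W
Q = ΔT/R_total = 104/0.8585

Q ≈ 121 W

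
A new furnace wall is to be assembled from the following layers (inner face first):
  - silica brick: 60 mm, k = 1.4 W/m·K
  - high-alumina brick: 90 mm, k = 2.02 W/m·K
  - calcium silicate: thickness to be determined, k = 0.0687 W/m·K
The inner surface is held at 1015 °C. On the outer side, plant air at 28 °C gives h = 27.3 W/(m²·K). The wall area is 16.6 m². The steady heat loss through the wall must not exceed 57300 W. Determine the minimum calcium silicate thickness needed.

Model the wall as resistances in series:
R_silica brick = L/(kA) = 0.06/(1.4×16.6) = 0.002582 K/W
R_high-alumina brick = L/(kA) = 0.09/(2.02×16.6) = 0.002684 K/W
R_outer film = 1/(h_o·A) = 1/(27.3×16.6) = 0.002207 K/W
Sum of the known resistances R_other = 0.007472 K/W
Required total resistance R_tot = ΔT/Q_allow = 987/57300 = 0.01723 K/W
R_calcium silicate = R_tot − R_other = 0.009753 K/W
L = R·k·A = 0.009753×0.0687×16.6

L ≈ 11.1 mm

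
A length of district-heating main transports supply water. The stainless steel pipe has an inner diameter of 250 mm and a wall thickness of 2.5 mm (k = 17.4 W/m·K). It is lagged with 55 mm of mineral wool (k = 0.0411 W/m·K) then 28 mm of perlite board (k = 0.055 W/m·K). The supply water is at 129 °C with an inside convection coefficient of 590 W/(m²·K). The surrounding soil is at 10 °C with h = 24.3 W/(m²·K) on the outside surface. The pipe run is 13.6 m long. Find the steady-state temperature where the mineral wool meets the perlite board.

Cylindrical conduction, so R = ln(r₂/r₁)/(2πkL) per layer, in series:
R_inner film = 1/(h_i·2πr₁L) = 1/(590×2π×0.125×13.6) = 1.587×10^-4 K/W
R_stainless steel pipe wall = ln(127.5/125)/(2π×17.4×13.6) = 1.332×10^-5 K/W
R_mineral wool = ln(182.5/127.5)/(2π×0.0411×13.6) = 0.1021 K/W
R_perlite board = ln(210.5/182.5)/(2π×0.055×13.6) = 0.03037 K/W
R_outer film = 1/(h_o·2πr_oL) = 1/(24.3×2π×0.2105×13.6) = 0.002288 K/W
R_total = 0.1349 K/W
Q = ΔT/R_total = 119/0.1349
Q = 882 W
T_interface = T_inner − Q·ΣR(inner→interface) = 129 − 882×0.1023

T ≈ 38.8 °C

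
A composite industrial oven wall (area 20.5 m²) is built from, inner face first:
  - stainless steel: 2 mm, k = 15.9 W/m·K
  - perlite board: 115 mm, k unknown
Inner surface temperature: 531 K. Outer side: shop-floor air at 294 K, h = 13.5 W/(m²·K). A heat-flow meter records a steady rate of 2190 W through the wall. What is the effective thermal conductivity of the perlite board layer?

k ≈ 0.0536 W/(m·K)

Series thermal resistances:
R_stainless steel = L/(kA) = 0.002/(15.9×20.5) = 6.136×10^-6 K/W
R_outer film = 1/(h_o·A) = 1/(13.5×20.5) = 0.003613 K/W
Sum of known resistances R_other = 0.00362 K/W
Total R = ΔT/Q = 237/2190 = 0.1082 K/W
R_perlite board = R_total − R_other = 0.1046 K/W
k = L/(R·A) = 0.115/(0.1046×20.5)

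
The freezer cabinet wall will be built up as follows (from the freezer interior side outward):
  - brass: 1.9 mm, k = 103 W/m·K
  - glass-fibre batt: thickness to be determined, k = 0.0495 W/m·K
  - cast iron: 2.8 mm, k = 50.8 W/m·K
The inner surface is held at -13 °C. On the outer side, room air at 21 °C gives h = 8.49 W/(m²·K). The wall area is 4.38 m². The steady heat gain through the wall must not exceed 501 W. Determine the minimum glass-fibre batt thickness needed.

Series thermal resistances:
R_brass = L/(kA) = 0.0019/(103×4.38) = 4.212×10^-6 K/W
R_cast iron = L/(kA) = 0.0028/(50.8×4.38) = 1.258×10^-5 K/W
R_outer film = 1/(h_o·A) = 1/(8.49×4.38) = 0.02689 K/W
Sum of the known resistances R_other = 0.02691 K/W
Required total resistance R_tot = ΔT/Q_allow = 34/501 = 0.06786 K/W
R_glass-fibre batt = R_tot − R_other = 0.04096 K/W
L = R·k·A = 0.04096×0.0495×4.38

L ≈ 8.88 mm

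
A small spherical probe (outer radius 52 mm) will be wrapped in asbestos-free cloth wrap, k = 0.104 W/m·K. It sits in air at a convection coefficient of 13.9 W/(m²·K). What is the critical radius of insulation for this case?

For a sphere r_cr = 2k/h = 2×0.104/13.9
r_cr = 15 mm; since the bare radius (52 mm) is above r_cr, any added insulation will reduce heat loss.

r_cr ≈ 15 mm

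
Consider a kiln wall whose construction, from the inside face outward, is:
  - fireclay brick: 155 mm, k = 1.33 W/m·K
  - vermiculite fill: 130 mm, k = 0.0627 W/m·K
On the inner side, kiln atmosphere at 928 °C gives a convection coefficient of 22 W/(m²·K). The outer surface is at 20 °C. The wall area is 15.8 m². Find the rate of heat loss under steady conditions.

Model the wall as resistances in series:
R_inner film = 1/(h_i·A) = 1/(22×15.8) = 0.002877 K/W
R_fireclay brick = L/(kA) = 0.155/(1.33×15.8) = 0.007376 K/W
R_vermiculite fill = L/(kA) = 0.13/(0.0627×15.8) = 0.1312 K/W
R_total = 0.1415 K/W
Q = ΔT / R_total = 908 / 0.1415

Q ≈ 6420 W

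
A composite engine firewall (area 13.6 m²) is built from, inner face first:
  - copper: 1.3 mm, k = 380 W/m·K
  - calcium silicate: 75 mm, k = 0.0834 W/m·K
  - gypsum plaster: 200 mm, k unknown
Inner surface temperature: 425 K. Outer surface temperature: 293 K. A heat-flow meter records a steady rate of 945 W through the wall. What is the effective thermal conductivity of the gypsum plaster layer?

k ≈ 0.2 W/(m·K)

Treating each layer as a thermal resistance in series:
R_copper = L/(kA) = 0.0013/(380×13.6) = 2.515×10^-7 K/W
R_calcium silicate = L/(kA) = 0.075/(0.0834×13.6) = 0.06612 K/W
Sum of known resistances R_other = 0.06612 K/W
Total R = ΔT/Q = 132/945 = 0.1397 K/W
R_gypsum plaster = R_total − R_other = 0.07356 K/W
k = L/(R·A) = 0.2/(0.07356×13.6)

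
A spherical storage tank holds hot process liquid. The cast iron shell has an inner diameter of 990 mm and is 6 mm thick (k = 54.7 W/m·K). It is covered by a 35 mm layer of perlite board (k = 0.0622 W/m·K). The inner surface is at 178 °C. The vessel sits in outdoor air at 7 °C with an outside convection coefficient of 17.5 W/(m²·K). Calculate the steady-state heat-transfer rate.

Q ≈ 936 W

For a spherical shell R = (1/r₁ − 1/r₂)/(4πk); film R = 1/(h·4πr²). In series:
R_cast iron shell = (1/0.495 − 1/0.501)/(4π×54.7) = 3.52×10^-5 K/W
R_perlite board = (1/0.501 − 1/0.536)/(4π×0.0622) = 0.1667 K/W
R_outer film = 1/(h·4πr_o²) = 1/(17.5×4π×0.536²) = 0.01583 K/W
R_total = 0.1826 K/W
Q = ΔT/R_total = 171/0.1826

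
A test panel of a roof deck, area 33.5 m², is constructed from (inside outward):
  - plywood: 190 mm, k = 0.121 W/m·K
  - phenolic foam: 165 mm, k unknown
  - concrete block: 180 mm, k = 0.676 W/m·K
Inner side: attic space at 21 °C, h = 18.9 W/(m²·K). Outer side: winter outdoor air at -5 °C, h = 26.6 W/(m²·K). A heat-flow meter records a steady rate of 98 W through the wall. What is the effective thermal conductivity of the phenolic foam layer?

Series thermal resistances:
R_inner film = 1/(h_i·A) = 1/(18.9×33.5) = 0.001579 K/W
R_plywood = L/(kA) = 0.19/(0.121×33.5) = 0.04687 K/W
R_concrete block = L/(kA) = 0.18/(0.676×33.5) = 0.007948 K/W
R_outer film = 1/(h_o·A) = 1/(26.6×33.5) = 0.001122 K/W
Sum of known resistances R_other = 0.05752 K/W
Total R = ΔT/Q = 26/98 = 0.2653 K/W
R_phenolic foam = R_total − R_other = 0.2078 K/W
k = L/(R·A) = 0.165/(0.2078×33.5)

k ≈ 0.0237 W/(m·K)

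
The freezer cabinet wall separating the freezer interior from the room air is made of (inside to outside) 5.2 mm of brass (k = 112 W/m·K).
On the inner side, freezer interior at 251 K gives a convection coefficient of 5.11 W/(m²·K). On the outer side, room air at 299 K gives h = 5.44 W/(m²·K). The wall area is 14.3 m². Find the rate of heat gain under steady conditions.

Q ≈ 1810 W

Treating each layer as a thermal resistance in series:
R_inner film = 1/(h_i·A) = 1/(5.11×14.3) = 0.01368 K/W
R_brass = L/(kA) = 0.0052/(112×14.3) = 3.247×10^-6 K/W
R_outer film = 1/(h_o·A) = 1/(5.44×14.3) = 0.01285 K/W
R_total = 0.02654 K/W
Q = ΔT / R_total = 48 / 0.02654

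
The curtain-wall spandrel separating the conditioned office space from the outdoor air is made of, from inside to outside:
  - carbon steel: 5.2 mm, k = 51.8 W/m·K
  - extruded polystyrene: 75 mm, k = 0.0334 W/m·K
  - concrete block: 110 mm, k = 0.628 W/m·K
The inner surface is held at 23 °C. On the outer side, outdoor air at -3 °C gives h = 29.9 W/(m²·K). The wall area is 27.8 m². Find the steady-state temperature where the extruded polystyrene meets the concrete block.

T ≈ -0.79 °C

Treating each layer as a thermal resistance in series:
R_carbon steel = L/(kA) = 0.0052/(51.8×27.8) = 3.611×10^-6 K/W
R_extruded polystyrene = L/(kA) = 0.075/(0.0334×27.8) = 0.08077 K/W
R_concrete block = L/(kA) = 0.11/(0.628×27.8) = 0.006301 K/W
R_outer film = 1/(h_o·A) = 1/(29.9×27.8) = 0.001203 K/W
R_total = 0.08828 K/W;  Q = ΔT/R_total = 26/0.08828 = 294.5 W
T_interface = T_inner − Q·ΣR(inner→interface) = 23 − 295×0.08078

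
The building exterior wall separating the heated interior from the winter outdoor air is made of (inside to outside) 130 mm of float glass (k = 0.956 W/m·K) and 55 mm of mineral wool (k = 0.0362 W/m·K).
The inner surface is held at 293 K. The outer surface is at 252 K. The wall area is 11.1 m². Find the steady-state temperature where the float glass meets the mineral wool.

Treating each layer as a thermal resistance in series:
R_float glass = L/(kA) = 0.13/(0.956×11.1) = 0.01225 K/W
R_mineral wool = L/(kA) = 0.055/(0.0362×11.1) = 0.1369 K/W
R_total = 0.1491 K/W;  Q = ΔT/R_total = 41/0.1491 = 274.9 W
T_interface = T_inner − Q·ΣR(inner→interface) = 293 − 275×0.01225

T ≈ 290 K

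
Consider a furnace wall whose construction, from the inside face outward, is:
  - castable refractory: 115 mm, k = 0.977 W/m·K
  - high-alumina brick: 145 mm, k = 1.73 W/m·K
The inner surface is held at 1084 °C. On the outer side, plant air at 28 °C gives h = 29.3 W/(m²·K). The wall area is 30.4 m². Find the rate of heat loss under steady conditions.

Q ≈ 136000 W

Series thermal resistances:
R_castable refractory = L/(kA) = 0.115/(0.977×30.4) = 0.003872 K/W
R_high-alumina brick = L/(kA) = 0.145/(1.73×30.4) = 0.002757 K/W
R_outer film = 1/(h_o·A) = 1/(29.3×30.4) = 0.001123 K/W
R_total = 0.007752 K/W
Q = ΔT / R_total = 1056 / 0.007752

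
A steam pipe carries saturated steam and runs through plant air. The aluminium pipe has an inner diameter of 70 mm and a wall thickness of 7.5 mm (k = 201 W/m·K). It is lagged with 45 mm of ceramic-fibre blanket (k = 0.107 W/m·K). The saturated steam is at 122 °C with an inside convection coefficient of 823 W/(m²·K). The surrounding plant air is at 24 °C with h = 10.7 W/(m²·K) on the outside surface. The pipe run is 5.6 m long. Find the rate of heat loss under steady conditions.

Q ≈ 439 W

Radial resistances (cylindrical: R_cond = ln(r_o/r_i)/(2πkL), R_conv = 1/(h·2πrL)):
R_inner film = 1/(h_i·2πr₁L) = 1/(823×2π×0.035×5.6) = 9.867×10^-4 K/W
R_aluminium pipe wall = ln(42.5/35)/(2π×201×5.6) = 2.745×10^-5 K/W
R_ceramic-fibre blanket = ln(87.5/42.5)/(2π×0.107×5.6) = 0.1918 K/W
R_outer film = 1/(h_o·2πr_oL) = 1/(10.7×2π×0.0875×5.6) = 0.03036 K/W
R_total = 0.2232 K/W
Q = ΔT/R_total = 98/0.2232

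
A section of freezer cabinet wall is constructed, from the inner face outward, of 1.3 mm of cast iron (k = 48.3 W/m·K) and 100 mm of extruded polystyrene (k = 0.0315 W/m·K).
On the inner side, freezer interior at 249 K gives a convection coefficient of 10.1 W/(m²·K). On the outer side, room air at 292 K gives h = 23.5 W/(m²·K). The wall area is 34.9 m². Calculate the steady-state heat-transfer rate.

Treating each layer as a thermal resistance in series:
R_inner film = 1/(h_i·A) = 1/(10.1×34.9) = 0.002837 K/W
R_cast iron = L/(kA) = 0.0013/(48.3×34.9) = 7.712×10^-7 K/W
R_extruded polystyrene = L/(kA) = 0.1/(0.0315×34.9) = 0.09096 K/W
R_outer film = 1/(h_o·A) = 1/(23.5×34.9) = 0.001219 K/W
R_total = 0.09502 K/W
Q = ΔT / R_total = 43 / 0.09502

Q ≈ 453 W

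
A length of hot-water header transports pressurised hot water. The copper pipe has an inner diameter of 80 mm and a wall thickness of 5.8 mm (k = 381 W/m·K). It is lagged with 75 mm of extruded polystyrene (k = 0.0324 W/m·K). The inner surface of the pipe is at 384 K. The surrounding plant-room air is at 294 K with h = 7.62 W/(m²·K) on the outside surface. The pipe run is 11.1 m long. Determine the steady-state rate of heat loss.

Q ≈ 202 W

Per-layer cylindrical resistances, series-summed:
R_copper pipe wall = ln(45.8/40)/(2π×381×11.1) = 5.096×10^-6 K/W
R_extruded polystyrene = ln(120.8/45.8)/(2π×0.0324×11.1) = 0.4292 K/W
R_outer film = 1/(h_o·2πr_oL) = 1/(7.62×2π×0.1208×11.1) = 0.01558 K/W
R_total = 0.4448 K/W
Q = ΔT/R_total = 90/0.4448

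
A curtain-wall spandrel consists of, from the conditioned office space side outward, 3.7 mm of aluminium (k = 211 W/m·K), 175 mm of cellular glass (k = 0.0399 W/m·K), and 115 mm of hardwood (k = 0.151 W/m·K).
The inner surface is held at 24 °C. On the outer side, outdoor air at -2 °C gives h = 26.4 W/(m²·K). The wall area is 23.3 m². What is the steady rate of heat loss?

Q ≈ 117 W

Model the wall as resistances in series:
R_aluminium = L/(kA) = 0.0037/(211×23.3) = 7.526×10^-7 K/W
R_cellular glass = L/(kA) = 0.175/(0.0399×23.3) = 0.1882 K/W
R_hardwood = L/(kA) = 0.115/(0.151×23.3) = 0.03269 K/W
R_outer film = 1/(h_o·A) = 1/(26.4×23.3) = 0.001626 K/W
R_total = 0.2226 K/W
Q = ΔT / R_total = 26 / 0.2226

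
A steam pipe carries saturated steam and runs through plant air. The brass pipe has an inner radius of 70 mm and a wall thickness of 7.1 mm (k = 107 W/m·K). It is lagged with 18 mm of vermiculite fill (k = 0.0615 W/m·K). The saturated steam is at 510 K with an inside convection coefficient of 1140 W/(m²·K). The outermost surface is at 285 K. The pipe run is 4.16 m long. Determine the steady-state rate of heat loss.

Per-layer cylindrical resistances, series-summed:
R_inner film = 1/(h_i·2πr₁L) = 1/(1140×2π×0.07×4.16) = 4.794×10^-4 K/W
R_brass pipe wall = ln(77.1/70)/(2π×107×4.16) = 3.454×10^-5 K/W
R_vermiculite fill = ln(95.1/77.1)/(2π×0.0615×4.16) = 0.1305 K/W
R_total = 0.131 K/W
Q = ΔT/R_total = 225/0.131

Q ≈ 1720 W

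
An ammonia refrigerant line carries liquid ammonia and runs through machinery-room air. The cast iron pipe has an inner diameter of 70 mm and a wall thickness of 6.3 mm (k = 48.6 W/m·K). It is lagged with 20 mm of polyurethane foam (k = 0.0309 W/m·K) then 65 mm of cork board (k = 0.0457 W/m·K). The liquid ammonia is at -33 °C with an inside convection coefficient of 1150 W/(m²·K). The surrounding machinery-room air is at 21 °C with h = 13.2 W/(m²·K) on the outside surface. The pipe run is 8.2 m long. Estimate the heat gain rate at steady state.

Q ≈ 95.2 W

Radial resistances (cylindrical: R_cond = ln(r_o/r_i)/(2πkL), R_conv = 1/(h·2πrL)):
R_inner film = 1/(h_i·2πr₁L) = 1/(1150×2π×0.035×8.2) = 4.822×10^-4 K/W
R_cast iron pipe wall = ln(41.3/35)/(2π×48.6×8.2) = 6.61×10^-5 K/W
R_polyurethane foam = ln(61.3/41.3)/(2π×0.0309×8.2) = 0.2481 K/W
R_cork board = ln(126.3/61.3)/(2π×0.0457×8.2) = 0.307 K/W
R_outer film = 1/(h_o·2πr_oL) = 1/(13.2×2π×0.1263×8.2) = 0.01164 K/W
R_total = 0.5673 K/W
Q = ΔT/R_total = 54/0.5673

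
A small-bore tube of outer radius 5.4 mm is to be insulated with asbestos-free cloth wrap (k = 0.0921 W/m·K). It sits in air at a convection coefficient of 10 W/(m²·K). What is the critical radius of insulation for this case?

For a cylinder r_cr = k/h = 0.0921/10
r_cr = 9.21 mm; since the bare radius (5.4 mm) is below r_cr, adding a thin layer of insulation will *increase* heat loss.

r_cr ≈ 9.21 mm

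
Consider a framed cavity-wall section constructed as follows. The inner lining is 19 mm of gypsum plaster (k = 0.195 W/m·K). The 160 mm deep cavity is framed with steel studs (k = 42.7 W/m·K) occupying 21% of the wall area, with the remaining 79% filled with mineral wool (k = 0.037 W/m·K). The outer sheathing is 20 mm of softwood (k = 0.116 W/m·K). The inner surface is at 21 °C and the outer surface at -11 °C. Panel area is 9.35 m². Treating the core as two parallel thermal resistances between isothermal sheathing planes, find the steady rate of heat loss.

Sheathing layers in series; stud and cavity paths in parallel between them.
R_inner = 0.019/(0.195×9.35) = 0.01042 K/W
R_stud  = 0.16/(42.7×0.21×9.35) = 0.001908 K/W
R_cav   = 0.16/(0.037×0.79×9.35) = 0.5854 K/W
1/R_core = 1/R_stud + 1/R_cav → R_core = 0.001902 K/W
R_outer = 0.02/(0.116×9.35) = 0.01844 K/W
R_total = 0.03076 K/W
Q = ΔT/R_total = 32/0.03076

Q ≈ 1040 W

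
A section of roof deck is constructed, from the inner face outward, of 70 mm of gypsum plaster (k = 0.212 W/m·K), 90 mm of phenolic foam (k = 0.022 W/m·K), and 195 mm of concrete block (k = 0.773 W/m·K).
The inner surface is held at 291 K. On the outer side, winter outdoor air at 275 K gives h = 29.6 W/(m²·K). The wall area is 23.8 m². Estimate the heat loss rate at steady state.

Q ≈ 80.9 W

Model the wall as resistances in series:
R_gypsum plaster = L/(kA) = 0.07/(0.212×23.8) = 0.01387 K/W
R_phenolic foam = L/(kA) = 0.09/(0.022×23.8) = 0.1719 K/W
R_concrete block = L/(kA) = 0.195/(0.773×23.8) = 0.0106 K/W
R_outer film = 1/(h_o·A) = 1/(29.6×23.8) = 0.001419 K/W
R_total = 0.1978 K/W
Q = ΔT / R_total = 16 / 0.1978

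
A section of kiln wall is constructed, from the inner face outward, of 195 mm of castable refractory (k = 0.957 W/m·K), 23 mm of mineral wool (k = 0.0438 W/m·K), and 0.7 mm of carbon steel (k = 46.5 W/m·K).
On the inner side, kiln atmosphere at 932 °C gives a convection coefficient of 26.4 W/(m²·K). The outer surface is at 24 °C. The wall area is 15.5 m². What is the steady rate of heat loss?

Q ≈ 18400 W

Thermal resistances in series:
R_inner film = 1/(h_i·A) = 1/(26.4×15.5) = 0.002444 K/W
R_castable refractory = L/(kA) = 0.195/(0.957×15.5) = 0.01315 K/W
R_mineral wool = L/(kA) = 0.023/(0.0438×15.5) = 0.03388 K/W
R_carbon steel = L/(kA) = 0.0007/(46.5×15.5) = 9.712×10^-7 K/W
R_total = 0.04947 K/W
Q = ΔT / R_total = 908 / 0.04947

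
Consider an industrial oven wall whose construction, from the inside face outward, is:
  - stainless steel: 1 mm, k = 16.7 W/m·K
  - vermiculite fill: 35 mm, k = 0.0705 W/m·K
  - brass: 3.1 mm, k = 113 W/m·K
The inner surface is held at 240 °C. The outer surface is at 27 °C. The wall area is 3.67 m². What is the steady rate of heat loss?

Series thermal resistances:
R_stainless steel = L/(kA) = 0.001/(16.7×3.67) = 1.632×10^-5 K/W
R_vermiculite fill = L/(kA) = 0.035/(0.0705×3.67) = 0.1353 K/W
R_brass = L/(kA) = 0.0031/(113×3.67) = 7.475×10^-6 K/W
R_total = 0.1353 K/W
Q = ΔT / R_total = 213 / 0.1353

Q ≈ 1570 W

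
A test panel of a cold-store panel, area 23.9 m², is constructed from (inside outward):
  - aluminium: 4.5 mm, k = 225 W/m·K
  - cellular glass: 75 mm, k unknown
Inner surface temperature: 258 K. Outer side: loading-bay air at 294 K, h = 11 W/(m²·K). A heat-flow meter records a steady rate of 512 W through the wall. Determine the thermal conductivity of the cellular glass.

k ≈ 0.0472 W/(m·K)

Using the resistance-network approach (series):
R_aluminium = L/(kA) = 0.0045/(225×23.9) = 8.368×10^-7 K/W
R_outer film = 1/(h_o·A) = 1/(11×23.9) = 0.003804 K/W
Sum of known resistances R_other = 0.003805 K/W
Total R = ΔT/Q = 36/512 = 0.07031 K/W
R_cellular glass = R_total − R_other = 0.06651 K/W
k = L/(R·A) = 0.075/(0.06651×23.9)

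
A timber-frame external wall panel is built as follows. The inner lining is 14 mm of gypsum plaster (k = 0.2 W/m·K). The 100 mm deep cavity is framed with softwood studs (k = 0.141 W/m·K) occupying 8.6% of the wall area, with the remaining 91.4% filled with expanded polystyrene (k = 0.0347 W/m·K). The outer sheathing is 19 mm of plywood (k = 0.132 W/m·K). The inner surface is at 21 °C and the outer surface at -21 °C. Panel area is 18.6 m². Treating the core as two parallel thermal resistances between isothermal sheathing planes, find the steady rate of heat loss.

Q ≈ 313 W

Sheathing layers in series; stud and cavity paths in parallel between them.
R_inner = 0.014/(0.2×18.6) = 0.003763 K/W
R_stud  = 0.1/(0.141×0.086×18.6) = 0.4434 K/W
R_cav   = 0.1/(0.0347×0.914×18.6) = 0.1695 K/W
1/R_core = 1/R_stud + 1/R_cav → R_core = 0.1226 K/W
R_outer = 0.019/(0.132×18.6) = 0.007739 K/W
R_total = 0.1341 K/W
Q = ΔT/R_total = 42/0.1341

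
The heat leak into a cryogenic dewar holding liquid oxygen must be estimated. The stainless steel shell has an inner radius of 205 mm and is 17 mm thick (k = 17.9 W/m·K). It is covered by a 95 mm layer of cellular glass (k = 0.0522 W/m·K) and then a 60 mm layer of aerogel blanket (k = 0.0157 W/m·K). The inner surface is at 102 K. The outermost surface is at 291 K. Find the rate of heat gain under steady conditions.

Q ≈ 41 W

Each spherical layer contributes R = (1/r_i − 1/r_o)/(4πk):
R_stainless steel shell = (1/0.205 − 1/0.222)/(4π×17.9) = 0.001661 K/W
R_cellular glass = (1/0.222 − 1/0.317)/(4π×0.0522) = 2.058 K/W
R_aerogel blanket = (1/0.317 − 1/0.377)/(4π×0.0157) = 2.545 K/W
R_total = 4.604 K/W
Q = ΔT/R_total = 189/4.604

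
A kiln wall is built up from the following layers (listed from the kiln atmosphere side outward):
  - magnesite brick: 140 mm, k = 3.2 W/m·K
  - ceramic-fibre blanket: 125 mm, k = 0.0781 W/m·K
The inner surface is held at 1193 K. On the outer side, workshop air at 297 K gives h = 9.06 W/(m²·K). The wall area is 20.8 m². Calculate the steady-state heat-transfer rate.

Using the resistance-network approach (series):
R_magnesite brick = L/(kA) = 0.14/(3.2×20.8) = 0.002103 K/W
R_ceramic-fibre blanket = L/(kA) = 0.125/(0.0781×20.8) = 0.07695 K/W
R_outer film = 1/(h_o·A) = 1/(9.06×20.8) = 0.005307 K/W
R_total = 0.08436 K/W
Q = ΔT / R_total = 896 / 0.08436

Q ≈ 10600 W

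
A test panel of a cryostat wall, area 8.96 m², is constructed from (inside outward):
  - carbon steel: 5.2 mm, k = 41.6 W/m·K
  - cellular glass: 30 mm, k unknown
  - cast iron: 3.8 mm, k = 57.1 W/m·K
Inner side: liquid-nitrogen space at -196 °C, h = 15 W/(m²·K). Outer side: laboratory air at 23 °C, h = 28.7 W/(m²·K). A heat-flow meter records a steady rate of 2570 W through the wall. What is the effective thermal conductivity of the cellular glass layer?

Series thermal resistances:
R_inner film = 1/(h_i·A) = 1/(15×8.96) = 0.00744 K/W
R_carbon steel = L/(kA) = 0.0052/(41.6×8.96) = 1.395×10^-5 K/W
R_cast iron = L/(kA) = 0.0038/(57.1×8.96) = 7.427×10^-6 K/W
R_outer film = 1/(h_o·A) = 1/(28.7×8.96) = 0.003889 K/W
Sum of known resistances R_other = 0.01135 K/W
Total R = ΔT/Q = 219/2570 = 0.08521 K/W
R_cellular glass = R_total − R_other = 0.07386 K/W
k = L/(R·A) = 0.03/(0.07386×8.96)

k ≈ 0.0453 W/(m·K)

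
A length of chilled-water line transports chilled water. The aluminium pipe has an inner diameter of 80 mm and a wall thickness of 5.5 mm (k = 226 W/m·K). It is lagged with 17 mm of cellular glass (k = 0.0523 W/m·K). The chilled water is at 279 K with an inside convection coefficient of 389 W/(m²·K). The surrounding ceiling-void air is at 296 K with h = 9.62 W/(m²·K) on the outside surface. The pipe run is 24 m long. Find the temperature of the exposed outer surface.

T ≈ 292 K

Cylindrical conduction, so R = ln(r₂/r₁)/(2πkL) per layer, in series:
R_inner film = 1/(h_i·2πr₁L) = 1/(389×2π×0.04×24) = 4.262×10^-4 K/W
R_aluminium pipe wall = ln(45.5/40)/(2π×226×24) = 3.78×10^-6 K/W
R_cellular glass = ln(62.5/45.5)/(2π×0.0523×24) = 0.04025 K/W
R_outer film = 1/(h_o·2πr_oL) = 1/(9.62×2π×0.0625×24) = 0.01103 K/W
R_total = 0.05171 K/W
Q = ΔT/R_total = 17/0.05171
Q = 329 W
T_interface = T_inner + Q·ΣR(inner→interface) = 279 + 329×0.04068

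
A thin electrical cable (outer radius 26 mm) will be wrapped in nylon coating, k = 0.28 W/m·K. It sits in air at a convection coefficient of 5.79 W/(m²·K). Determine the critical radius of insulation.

For a cylinder r_cr = k/h = 0.28/5.79
r_cr = 48.4 mm; since the bare radius (26 mm) is below r_cr, adding a thin layer of insulation will *increase* heat loss.

r_cr ≈ 48.4 mm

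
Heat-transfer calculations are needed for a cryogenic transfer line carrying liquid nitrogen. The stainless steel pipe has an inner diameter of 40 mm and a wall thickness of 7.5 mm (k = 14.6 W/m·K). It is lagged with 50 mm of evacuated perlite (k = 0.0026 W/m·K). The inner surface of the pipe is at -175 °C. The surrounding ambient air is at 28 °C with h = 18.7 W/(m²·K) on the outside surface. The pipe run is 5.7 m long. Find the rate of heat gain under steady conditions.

Q ≈ 18.2 W

Treating each annulus and film as a series resistance:
R_stainless steel pipe wall = ln(27.5/20)/(2π×14.6×5.7) = 6.09×10^-4 K/W
R_evacuated perlite = ln(77.5/27.5)/(2π×0.0026×5.7) = 11.13 K/W
R_outer film = 1/(h_o·2πr_oL) = 1/(18.7×2π×0.0775×5.7) = 0.01927 K/W
R_total = 11.15 K/W
Q = ΔT/R_total = 203/11.15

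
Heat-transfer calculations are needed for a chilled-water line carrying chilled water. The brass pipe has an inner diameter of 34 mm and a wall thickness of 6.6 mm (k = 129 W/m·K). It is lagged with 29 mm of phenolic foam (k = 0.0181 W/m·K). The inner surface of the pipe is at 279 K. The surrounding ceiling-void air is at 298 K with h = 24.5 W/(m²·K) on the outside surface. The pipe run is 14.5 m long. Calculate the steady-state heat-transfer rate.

Per-layer cylindrical resistances, series-summed:
R_brass pipe wall = ln(23.6/17)/(2π×129×14.5) = 2.791×10^-5 K/W
R_phenolic foam = ln(52.6/23.6)/(2π×0.0181×14.5) = 0.486 K/W
R_outer film = 1/(h_o·2πr_oL) = 1/(24.5×2π×0.0526×14.5) = 0.008517 K/W
R_total = 0.4946 K/W
Q = ΔT/R_total = 19/0.4946

Q ≈ 38.4 W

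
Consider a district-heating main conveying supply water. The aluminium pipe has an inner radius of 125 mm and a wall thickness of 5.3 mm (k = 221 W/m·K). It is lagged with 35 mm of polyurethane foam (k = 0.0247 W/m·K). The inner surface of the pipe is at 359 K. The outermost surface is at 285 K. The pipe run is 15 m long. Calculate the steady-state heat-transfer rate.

For a radial system each layer contributes R = ln(r_out/r_in)/(2πkL); films add R = 1/(hA).
R_aluminium pipe wall = ln(130.3/125)/(2π×221×15) = 1.994×10^-6 K/W
R_polyurethane foam = ln(165.3/130.3)/(2π×0.0247×15) = 0.1022 K/W
R_total = 0.1022 K/W
Q = ΔT/R_total = 74/0.1022

Q ≈ 724 W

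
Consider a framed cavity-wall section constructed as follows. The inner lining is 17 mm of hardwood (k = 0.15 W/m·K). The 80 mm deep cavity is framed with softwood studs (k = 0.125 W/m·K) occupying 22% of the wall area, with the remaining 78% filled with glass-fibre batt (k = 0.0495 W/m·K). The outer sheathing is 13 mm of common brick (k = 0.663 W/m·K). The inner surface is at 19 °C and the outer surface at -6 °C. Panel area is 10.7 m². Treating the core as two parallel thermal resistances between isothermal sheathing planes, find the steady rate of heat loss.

Sheathing layers in series; stud and cavity paths in parallel between them.
R_inner = 0.017/(0.15×10.7) = 0.01059 K/W
R_stud  = 0.08/(0.125×0.22×10.7) = 0.2719 K/W
R_cav   = 0.08/(0.0495×0.78×10.7) = 0.1936 K/W
1/R_core = 1/R_stud + 1/R_cav → R_core = 0.1131 K/W
R_outer = 0.013/(0.663×10.7) = 0.001833 K/W
R_total = 0.1255 K/W
Q = ΔT/R_total = 25/0.1255

Q ≈ 199 W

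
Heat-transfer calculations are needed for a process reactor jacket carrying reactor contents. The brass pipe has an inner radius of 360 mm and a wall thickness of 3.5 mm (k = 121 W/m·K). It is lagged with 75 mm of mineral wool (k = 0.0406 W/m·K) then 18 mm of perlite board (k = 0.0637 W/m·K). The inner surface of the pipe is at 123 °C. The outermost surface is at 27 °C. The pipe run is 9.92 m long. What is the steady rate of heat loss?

Radial resistances (cylindrical: R_cond = ln(r_o/r_i)/(2πkL), R_conv = 1/(h·2πrL)):
R_brass pipe wall = ln(363.5/360)/(2π×121×9.92) = 1.283×10^-6 K/W
R_mineral wool = ln(438.5/363.5)/(2π×0.0406×9.92) = 0.07413 K/W
R_perlite board = ln(456.5/438.5)/(2π×0.0637×9.92) = 0.01013 K/W
R_total = 0.08426 K/W
Q = ΔT/R_total = 96/0.08426

Q ≈ 1140 W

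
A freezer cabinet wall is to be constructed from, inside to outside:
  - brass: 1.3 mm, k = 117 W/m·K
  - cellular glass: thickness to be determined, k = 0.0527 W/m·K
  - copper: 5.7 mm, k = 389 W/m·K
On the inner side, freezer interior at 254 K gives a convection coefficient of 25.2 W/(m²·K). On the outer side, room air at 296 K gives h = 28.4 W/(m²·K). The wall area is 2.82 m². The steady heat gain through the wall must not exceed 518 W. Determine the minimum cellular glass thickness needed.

Series thermal resistances:
R_inner film = 1/(h_i·A) = 1/(25.2×2.82) = 0.01407 K/W
R_brass = L/(kA) = 0.0013/(117×2.82) = 3.94×10^-6 K/W
R_copper = L/(kA) = 0.0057/(389×2.82) = 5.196×10^-6 K/W
R_outer film = 1/(h_o·A) = 1/(28.4×2.82) = 0.01249 K/W
Sum of the known resistances R_other = 0.02657 K/W
Required total resistance R_tot = ΔT/Q_allow = 42/518 = 0.08108 K/W
R_cellular glass = R_tot − R_other = 0.05451 K/W
L = R·k·A = 0.05451×0.0527×2.82

L ≈ 8.1 mm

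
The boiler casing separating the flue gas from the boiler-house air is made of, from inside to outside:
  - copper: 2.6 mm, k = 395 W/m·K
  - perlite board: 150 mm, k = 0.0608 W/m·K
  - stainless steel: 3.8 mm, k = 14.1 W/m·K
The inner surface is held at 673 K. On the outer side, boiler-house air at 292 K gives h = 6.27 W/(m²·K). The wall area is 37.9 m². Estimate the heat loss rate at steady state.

Model the wall as resistances in series:
R_copper = L/(kA) = 0.0026/(395×37.9) = 1.737×10^-7 K/W
R_perlite board = L/(kA) = 0.15/(0.0608×37.9) = 0.0651 K/W
R_stainless steel = L/(kA) = 0.0038/(14.1×37.9) = 7.111×10^-6 K/W
R_outer film = 1/(h_o·A) = 1/(6.27×37.9) = 0.004208 K/W
R_total = 0.06931 K/W
Q = ΔT / R_total = 381 / 0.06931

Q ≈ 5500 W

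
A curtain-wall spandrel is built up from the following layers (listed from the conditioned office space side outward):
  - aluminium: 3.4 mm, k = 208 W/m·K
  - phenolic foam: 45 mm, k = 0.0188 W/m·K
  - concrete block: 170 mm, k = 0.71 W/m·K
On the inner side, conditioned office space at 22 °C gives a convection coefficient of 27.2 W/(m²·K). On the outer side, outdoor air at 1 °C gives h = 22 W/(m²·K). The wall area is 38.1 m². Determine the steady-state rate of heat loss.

Thermal resistances in series:
R_inner film = 1/(h_i·A) = 1/(27.2×38.1) = 9.65×10^-4 K/W
R_aluminium = L/(kA) = 0.0034/(208×38.1) = 4.29×10^-7 K/W
R_phenolic foam = L/(kA) = 0.045/(0.0188×38.1) = 0.06282 K/W
R_concrete block = L/(kA) = 0.17/(0.71×38.1) = 0.006284 K/W
R_outer film = 1/(h_o·A) = 1/(22×38.1) = 0.001193 K/W
R_total = 0.07127 K/W
Q = ΔT / R_total = 21 / 0.07127

Q ≈ 295 W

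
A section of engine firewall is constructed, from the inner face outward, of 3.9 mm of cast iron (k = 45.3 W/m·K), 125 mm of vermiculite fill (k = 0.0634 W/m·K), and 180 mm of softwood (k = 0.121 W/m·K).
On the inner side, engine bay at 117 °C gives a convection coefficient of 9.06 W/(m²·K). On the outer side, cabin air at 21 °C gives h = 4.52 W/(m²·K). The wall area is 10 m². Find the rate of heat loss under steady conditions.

Series thermal resistances:
R_inner film = 1/(h_i·A) = 1/(9.06×10) = 0.01104 K/W
R_cast iron = L/(kA) = 0.0039/(45.3×10) = 8.609×10^-6 K/W
R_vermiculite fill = L/(kA) = 0.125/(0.0634×10) = 0.1972 K/W
R_softwood = L/(kA) = 0.18/(0.121×10) = 0.1488 K/W
R_outer film = 1/(h_o·A) = 1/(4.52×10) = 0.02212 K/W
R_total = 0.3791 K/W
Q = ΔT / R_total = 96 / 0.3791

Q ≈ 253 W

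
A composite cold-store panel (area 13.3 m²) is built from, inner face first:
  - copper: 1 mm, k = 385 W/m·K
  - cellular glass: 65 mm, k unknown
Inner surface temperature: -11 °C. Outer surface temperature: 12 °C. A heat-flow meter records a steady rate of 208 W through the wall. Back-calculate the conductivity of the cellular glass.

Model the wall as resistances in series:
R_copper = L/(kA) = 0.001/(385×13.3) = 1.953×10^-7 K/W
Sum of known resistances R_other = 1.953×10^-7 K/W
Total R = ΔT/Q = 23/208 = 0.1106 K/W
R_cellular glass = R_total − R_other = 0.1106 K/W
k = L/(R·A) = 0.065/(0.1106×13.3)

k ≈ 0.0442 W/(m·K)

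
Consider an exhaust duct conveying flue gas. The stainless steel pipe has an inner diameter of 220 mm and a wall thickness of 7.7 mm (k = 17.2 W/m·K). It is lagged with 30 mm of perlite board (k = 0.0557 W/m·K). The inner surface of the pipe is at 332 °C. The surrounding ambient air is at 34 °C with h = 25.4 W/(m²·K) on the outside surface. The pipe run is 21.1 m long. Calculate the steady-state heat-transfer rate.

Q ≈ 9090 W

Per-layer cylindrical resistances, series-summed:
R_stainless steel pipe wall = ln(117.7/110)/(2π×17.2×21.1) = 2.967×10^-5 K/W
R_perlite board = ln(147.7/117.7)/(2π×0.0557×21.1) = 0.03075 K/W
R_outer film = 1/(h_o·2πr_oL) = 1/(25.4×2π×0.1477×21.1) = 0.002011 K/W
R_total = 0.03279 K/W
Q = ΔT/R_total = 298/0.03279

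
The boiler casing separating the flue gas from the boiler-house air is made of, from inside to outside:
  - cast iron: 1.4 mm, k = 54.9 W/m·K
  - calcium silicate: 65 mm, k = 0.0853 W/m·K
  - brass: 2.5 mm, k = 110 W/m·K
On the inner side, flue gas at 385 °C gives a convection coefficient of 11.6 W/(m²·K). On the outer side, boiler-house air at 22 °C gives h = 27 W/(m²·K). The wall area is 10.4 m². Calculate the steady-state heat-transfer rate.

Treating each layer as a thermal resistance in series:
R_inner film = 1/(h_i·A) = 1/(11.6×10.4) = 0.008289 K/W
R_cast iron = L/(kA) = 0.0014/(54.9×10.4) = 2.452×10^-6 K/W
R_calcium silicate = L/(kA) = 0.065/(0.0853×10.4) = 0.07327 K/W
R_brass = L/(kA) = 0.0025/(110×10.4) = 2.185×10^-6 K/W
R_outer film = 1/(h_o·A) = 1/(27×10.4) = 0.003561 K/W
R_total = 0.08513 K/W
Q = ΔT / R_total = 363 / 0.08513

Q ≈ 4260 W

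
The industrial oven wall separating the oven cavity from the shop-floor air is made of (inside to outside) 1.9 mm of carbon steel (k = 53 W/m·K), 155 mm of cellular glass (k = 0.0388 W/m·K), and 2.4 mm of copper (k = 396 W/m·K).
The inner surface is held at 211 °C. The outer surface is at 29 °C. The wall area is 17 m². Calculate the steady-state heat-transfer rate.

Series thermal resistances:
R_carbon steel = L/(kA) = 0.0019/(53×17) = 2.109×10^-6 K/W
R_cellular glass = L/(kA) = 0.155/(0.0388×17) = 0.235 K/W
R_copper = L/(kA) = 0.0024/(396×17) = 3.565×10^-7 K/W
R_total = 0.235 K/W
Q = ΔT / R_total = 182 / 0.235

Q ≈ 774 W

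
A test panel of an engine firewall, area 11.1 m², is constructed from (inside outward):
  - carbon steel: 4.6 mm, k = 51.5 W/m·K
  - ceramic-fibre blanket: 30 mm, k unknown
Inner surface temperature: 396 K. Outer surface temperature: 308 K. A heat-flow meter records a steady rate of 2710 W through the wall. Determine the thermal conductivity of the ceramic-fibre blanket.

Series thermal resistances:
R_carbon steel = L/(kA) = 0.0046/(51.5×11.1) = 8.047×10^-6 K/W
Sum of known resistances R_other = 8.047×10^-6 K/W
Total R = ΔT/Q = 88/2710 = 0.03247 K/W
R_ceramic-fibre blanket = R_total − R_other = 0.03246 K/W
k = L/(R·A) = 0.03/(0.03246×11.1)

k ≈ 0.0833 W/(m·K)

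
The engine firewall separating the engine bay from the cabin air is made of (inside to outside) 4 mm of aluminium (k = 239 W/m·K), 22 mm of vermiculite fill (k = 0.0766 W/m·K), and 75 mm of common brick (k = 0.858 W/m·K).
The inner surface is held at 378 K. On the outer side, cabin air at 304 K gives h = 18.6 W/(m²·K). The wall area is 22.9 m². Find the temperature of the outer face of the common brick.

T ≈ 313 K

Thermal resistances in series:
R_aluminium = L/(kA) = 0.004/(239×22.9) = 7.308×10^-7 K/W
R_vermiculite fill = L/(kA) = 0.022/(0.0766×22.9) = 0.01254 K/W
R_common brick = L/(kA) = 0.075/(0.858×22.9) = 0.003817 K/W
R_outer film = 1/(h_o·A) = 1/(18.6×22.9) = 0.002348 K/W
R_total = 0.01871 K/W;  Q = ΔT/R_total = 74/0.01871 = 3956 W
T_interface = T_inner − Q·ΣR(inner→interface) = 378 − 3960×0.01636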